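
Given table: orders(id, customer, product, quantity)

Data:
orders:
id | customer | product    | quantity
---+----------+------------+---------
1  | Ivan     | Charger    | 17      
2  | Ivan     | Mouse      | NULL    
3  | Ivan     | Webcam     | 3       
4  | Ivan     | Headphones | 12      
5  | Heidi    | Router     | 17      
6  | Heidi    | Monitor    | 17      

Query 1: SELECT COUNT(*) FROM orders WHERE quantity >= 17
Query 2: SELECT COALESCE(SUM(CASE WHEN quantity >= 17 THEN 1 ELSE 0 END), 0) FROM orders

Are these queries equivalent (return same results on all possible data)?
Yes, equivalent

Both queries return: [(3,)]

Reason: COUNT with WHERE vs conditional SUM (COALESCE handles empty-table NULL)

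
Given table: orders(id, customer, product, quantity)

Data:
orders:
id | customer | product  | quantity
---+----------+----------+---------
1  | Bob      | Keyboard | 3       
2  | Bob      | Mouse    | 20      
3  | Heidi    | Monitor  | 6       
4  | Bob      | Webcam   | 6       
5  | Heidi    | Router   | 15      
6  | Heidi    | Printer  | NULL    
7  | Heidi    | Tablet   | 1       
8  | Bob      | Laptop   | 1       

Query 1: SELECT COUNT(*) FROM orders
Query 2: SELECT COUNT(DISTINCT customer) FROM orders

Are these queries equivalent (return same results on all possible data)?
No, not equivalent

Query 1 returns: [(8,)]
Query 2 returns: [(2,)]

Reason: COUNT(*) counts rows, COUNT(DISTINCT customer) counts unique customers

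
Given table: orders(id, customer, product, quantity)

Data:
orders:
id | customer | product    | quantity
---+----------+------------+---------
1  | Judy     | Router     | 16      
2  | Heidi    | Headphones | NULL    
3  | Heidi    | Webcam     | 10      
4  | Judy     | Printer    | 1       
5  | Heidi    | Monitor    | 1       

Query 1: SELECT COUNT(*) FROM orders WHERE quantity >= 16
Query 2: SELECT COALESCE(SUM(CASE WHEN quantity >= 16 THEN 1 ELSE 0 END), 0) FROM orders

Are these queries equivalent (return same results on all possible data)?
Yes, equivalent

Both queries return: [(1,)]

Reason: COUNT with WHERE vs conditional SUM (COALESCE handles empty-table NULL)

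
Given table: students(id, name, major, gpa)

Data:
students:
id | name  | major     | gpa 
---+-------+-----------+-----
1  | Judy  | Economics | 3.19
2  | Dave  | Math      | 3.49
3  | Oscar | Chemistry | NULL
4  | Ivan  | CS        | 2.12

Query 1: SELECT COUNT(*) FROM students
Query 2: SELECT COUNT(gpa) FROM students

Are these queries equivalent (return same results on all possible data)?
No, not equivalent

Query 1 returns: [(4,)]
Query 2 returns: [(3,)]

Reason: COUNT(*) includes NULLs, COUNT(column) excludes them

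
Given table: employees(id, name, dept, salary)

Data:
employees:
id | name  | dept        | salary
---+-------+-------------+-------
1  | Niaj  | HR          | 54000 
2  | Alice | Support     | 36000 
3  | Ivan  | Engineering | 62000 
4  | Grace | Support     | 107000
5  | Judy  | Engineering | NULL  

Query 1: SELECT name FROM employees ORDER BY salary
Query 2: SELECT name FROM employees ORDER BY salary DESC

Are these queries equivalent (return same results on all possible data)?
No, not equivalent

Query 1 returns: [('Judy',), ('Alice',), ('Niaj',), ('Ivan',), ('Grace',)]
Query 2 returns: [('Grace',), ('Ivan',), ('Niaj',), ('Alice',), ('Judy',)]

Reason: ASC vs DESC gives opposite ordering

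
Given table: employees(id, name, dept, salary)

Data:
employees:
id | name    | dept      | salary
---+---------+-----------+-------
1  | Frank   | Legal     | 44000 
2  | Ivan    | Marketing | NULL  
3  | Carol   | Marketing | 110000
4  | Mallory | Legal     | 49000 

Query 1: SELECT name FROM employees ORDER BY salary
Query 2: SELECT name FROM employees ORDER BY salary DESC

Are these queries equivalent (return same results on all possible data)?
No, not equivalent

Query 1 returns: [('Ivan',), ('Frank',), ('Mallory',), ('Carol',)]
Query 2 returns: [('Carol',), ('Mallory',), ('Frank',), ('Ivan',)]

Reason: ASC vs DESC gives opposite ordering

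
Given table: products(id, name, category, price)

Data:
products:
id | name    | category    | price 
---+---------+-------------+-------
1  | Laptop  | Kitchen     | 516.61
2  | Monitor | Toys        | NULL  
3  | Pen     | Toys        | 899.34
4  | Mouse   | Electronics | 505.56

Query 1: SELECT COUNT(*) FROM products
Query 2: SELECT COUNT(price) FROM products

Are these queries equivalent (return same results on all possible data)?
No, not equivalent

Query 1 returns: [(4,)]
Query 2 returns: [(3,)]

Reason: COUNT(*) includes NULLs, COUNT(column) excludes them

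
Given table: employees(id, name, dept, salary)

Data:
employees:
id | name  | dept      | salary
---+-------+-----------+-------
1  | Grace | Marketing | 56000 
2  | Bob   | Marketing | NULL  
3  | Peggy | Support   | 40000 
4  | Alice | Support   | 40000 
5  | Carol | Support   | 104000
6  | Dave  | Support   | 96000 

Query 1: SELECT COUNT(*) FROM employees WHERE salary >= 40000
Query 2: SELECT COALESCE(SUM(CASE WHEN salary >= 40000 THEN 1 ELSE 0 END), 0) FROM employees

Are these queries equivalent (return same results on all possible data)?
Yes, equivalent

Both queries return: [(5,)]

Reason: COUNT with WHERE vs conditional SUM (COALESCE handles empty-table NULL)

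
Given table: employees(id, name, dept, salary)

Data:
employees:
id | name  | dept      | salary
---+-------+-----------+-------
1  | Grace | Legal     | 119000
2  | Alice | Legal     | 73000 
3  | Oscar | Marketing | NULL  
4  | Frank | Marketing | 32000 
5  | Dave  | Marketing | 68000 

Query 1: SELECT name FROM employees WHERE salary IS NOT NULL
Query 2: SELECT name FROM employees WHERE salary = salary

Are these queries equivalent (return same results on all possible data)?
Yes, equivalent

Both queries return: [('Alice',), ('Dave',), ('Frank',), ('Grace',)]

Reason: IS NOT NULL vs self-equality (both exclude NULLs)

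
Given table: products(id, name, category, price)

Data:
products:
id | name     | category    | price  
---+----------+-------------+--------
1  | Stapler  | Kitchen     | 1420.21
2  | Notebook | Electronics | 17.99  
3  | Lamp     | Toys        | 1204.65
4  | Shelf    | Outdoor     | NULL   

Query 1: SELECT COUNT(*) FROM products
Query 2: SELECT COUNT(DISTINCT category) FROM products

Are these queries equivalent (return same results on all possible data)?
No, not equivalent

Query 1 returns: [(4,)]
Query 2 returns: [(4,)]

Reason: COUNT(*) counts rows, COUNT(DISTINCT category) counts unique categorys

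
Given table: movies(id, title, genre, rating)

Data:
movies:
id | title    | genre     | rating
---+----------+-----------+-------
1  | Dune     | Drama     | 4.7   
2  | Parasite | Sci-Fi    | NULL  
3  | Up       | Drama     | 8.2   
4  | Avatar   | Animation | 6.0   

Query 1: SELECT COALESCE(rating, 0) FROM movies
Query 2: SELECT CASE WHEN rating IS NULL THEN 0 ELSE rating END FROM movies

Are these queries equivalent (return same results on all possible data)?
Yes, equivalent

Both queries return: [(0,), (4.7,), (6.0,), (8.2,)]

Reason: COALESCE vs CASE for NULL handling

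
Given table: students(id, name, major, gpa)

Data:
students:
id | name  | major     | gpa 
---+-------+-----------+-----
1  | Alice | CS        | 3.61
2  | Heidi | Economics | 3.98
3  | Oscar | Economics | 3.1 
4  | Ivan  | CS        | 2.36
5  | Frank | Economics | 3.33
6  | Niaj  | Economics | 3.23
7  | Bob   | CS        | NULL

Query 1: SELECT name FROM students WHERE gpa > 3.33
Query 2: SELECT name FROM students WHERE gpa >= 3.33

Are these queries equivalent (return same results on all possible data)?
No, not equivalent

Query 1 returns: [('Alice',), ('Heidi',)]
Query 2 returns: [('Alice',), ('Heidi',), ('Frank',)]

Reason: > vs >= gives different results when gpa = 3.33 exists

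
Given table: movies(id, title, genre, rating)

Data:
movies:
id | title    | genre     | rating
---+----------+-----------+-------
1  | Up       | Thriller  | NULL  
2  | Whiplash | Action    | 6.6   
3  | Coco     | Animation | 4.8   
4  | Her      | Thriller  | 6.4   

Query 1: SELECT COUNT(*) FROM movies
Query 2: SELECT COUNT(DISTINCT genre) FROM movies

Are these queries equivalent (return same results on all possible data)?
No, not equivalent

Query 1 returns: [(4,)]
Query 2 returns: [(3,)]

Reason: COUNT(*) counts rows, COUNT(DISTINCT genre) counts unique genres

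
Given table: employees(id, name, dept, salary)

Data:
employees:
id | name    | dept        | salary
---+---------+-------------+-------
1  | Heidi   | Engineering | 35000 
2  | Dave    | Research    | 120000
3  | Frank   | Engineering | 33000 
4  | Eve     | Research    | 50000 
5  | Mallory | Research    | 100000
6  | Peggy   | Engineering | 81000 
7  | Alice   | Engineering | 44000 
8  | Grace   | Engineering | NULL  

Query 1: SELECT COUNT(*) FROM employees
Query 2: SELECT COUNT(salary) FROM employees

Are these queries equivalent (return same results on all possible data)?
No, not equivalent

Query 1 returns: [(8,)]
Query 2 returns: [(7,)]

Reason: COUNT(*) includes NULLs, COUNT(column) excludes them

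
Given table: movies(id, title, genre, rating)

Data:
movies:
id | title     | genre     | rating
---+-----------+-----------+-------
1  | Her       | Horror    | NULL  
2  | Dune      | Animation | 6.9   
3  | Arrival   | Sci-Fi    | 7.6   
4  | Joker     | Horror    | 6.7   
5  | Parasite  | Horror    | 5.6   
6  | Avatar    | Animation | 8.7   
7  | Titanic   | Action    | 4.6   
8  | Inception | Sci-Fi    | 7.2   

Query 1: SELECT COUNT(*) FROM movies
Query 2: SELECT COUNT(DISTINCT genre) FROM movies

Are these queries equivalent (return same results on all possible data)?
No, not equivalent

Query 1 returns: [(8,)]
Query 2 returns: [(4,)]

Reason: COUNT(*) counts rows, COUNT(DISTINCT genre) counts unique genres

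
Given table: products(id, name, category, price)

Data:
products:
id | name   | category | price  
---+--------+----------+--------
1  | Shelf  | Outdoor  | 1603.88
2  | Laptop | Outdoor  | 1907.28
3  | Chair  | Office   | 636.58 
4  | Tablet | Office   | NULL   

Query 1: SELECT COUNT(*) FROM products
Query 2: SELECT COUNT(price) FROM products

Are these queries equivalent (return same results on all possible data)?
No, not equivalent

Query 1 returns: [(4,)]
Query 2 returns: [(3,)]

Reason: COUNT(*) includes NULLs, COUNT(column) excludes them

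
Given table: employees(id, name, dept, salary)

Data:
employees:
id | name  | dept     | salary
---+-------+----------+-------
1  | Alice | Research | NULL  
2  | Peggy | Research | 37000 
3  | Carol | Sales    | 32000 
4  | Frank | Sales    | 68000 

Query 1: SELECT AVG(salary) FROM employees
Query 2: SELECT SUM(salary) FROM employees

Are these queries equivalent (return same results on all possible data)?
No, not equivalent

Query 1 returns: [(45666.666666666664,)]
Query 2 returns: [(137000,)]

Reason: AVG vs SUM give different aggregate values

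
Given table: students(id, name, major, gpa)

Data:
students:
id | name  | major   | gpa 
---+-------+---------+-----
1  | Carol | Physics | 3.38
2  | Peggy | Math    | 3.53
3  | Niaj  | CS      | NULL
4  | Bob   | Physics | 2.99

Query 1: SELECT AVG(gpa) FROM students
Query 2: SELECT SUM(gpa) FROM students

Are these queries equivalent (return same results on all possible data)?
No, not equivalent

Query 1 returns: [(3.3000000000000003,)]
Query 2 returns: [(9.9,)]

Reason: AVG vs SUM give different aggregate values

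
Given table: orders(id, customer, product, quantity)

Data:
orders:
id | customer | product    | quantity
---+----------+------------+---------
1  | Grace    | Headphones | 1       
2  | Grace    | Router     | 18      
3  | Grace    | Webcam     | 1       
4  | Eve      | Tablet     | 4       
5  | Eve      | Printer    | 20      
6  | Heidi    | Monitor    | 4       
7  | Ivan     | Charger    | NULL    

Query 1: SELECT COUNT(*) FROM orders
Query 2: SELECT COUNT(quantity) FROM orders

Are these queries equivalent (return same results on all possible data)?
No, not equivalent

Query 1 returns: [(7,)]
Query 2 returns: [(6,)]

Reason: COUNT(*) includes NULLs, COUNT(column) excludes them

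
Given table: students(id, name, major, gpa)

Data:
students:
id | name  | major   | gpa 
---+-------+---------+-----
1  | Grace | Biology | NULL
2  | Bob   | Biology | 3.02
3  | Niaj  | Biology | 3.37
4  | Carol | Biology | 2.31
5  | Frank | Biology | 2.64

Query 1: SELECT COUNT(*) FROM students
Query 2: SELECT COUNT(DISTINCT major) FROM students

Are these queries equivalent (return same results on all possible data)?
No, not equivalent

Query 1 returns: [(5,)]
Query 2 returns: [(1,)]

Reason: COUNT(*) counts rows, COUNT(DISTINCT major) counts unique majors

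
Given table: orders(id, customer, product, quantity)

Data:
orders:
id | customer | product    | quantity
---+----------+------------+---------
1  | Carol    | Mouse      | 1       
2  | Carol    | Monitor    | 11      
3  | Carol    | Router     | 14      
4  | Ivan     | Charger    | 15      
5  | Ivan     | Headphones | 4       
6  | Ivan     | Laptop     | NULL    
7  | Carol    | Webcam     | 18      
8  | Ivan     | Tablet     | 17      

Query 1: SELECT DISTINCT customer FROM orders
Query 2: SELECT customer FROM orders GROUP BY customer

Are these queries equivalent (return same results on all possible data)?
Yes, equivalent

Both queries return: [('Carol',), ('Ivan',)]

Reason: Both get unique customers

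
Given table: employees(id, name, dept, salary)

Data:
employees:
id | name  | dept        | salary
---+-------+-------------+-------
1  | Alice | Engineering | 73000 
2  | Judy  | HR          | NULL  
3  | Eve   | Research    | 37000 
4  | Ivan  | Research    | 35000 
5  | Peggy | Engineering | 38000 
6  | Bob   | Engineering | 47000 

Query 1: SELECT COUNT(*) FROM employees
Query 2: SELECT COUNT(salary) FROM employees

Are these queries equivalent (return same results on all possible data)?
No, not equivalent

Query 1 returns: [(6,)]
Query 2 returns: [(5,)]

Reason: COUNT(*) includes NULLs, COUNT(column) excludes them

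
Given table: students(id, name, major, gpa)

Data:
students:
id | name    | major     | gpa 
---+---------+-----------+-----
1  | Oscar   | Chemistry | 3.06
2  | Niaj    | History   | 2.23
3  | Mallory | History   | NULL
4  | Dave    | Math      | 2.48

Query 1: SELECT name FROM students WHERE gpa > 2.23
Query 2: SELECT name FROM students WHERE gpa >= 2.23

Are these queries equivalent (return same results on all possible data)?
No, not equivalent

Query 1 returns: [('Oscar',), ('Dave',)]
Query 2 returns: [('Oscar',), ('Niaj',), ('Dave',)]

Reason: > vs >= gives different results when gpa = 2.23 exists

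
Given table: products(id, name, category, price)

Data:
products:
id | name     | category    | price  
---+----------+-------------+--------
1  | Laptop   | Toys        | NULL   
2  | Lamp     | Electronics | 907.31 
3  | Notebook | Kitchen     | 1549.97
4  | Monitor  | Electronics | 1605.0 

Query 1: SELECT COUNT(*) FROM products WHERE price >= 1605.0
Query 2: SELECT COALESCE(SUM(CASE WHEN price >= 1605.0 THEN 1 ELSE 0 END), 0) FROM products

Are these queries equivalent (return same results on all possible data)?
Yes, equivalent

Both queries return: [(1,)]

Reason: COUNT with WHERE vs conditional SUM (COALESCE handles empty-table NULL)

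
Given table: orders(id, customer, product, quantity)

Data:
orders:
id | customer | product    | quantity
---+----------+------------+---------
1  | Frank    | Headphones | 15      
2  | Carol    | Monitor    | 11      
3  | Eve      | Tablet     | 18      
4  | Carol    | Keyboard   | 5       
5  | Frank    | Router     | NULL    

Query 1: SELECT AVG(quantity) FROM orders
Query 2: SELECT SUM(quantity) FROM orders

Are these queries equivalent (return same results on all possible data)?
No, not equivalent

Query 1 returns: [(12.25,)]
Query 2 returns: [(49,)]

Reason: AVG vs SUM give different aggregate values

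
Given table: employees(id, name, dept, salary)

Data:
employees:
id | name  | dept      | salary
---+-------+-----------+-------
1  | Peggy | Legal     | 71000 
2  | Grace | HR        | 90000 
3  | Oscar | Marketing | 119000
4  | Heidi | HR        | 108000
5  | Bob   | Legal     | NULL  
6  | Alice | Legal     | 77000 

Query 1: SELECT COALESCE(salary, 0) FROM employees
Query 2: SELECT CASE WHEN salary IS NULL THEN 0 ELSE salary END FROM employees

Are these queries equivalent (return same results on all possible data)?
Yes, equivalent

Both queries return: [(0,), (71000,), (77000,), (90000,), (108000,), (119000,)]

Reason: COALESCE vs CASE for NULL handling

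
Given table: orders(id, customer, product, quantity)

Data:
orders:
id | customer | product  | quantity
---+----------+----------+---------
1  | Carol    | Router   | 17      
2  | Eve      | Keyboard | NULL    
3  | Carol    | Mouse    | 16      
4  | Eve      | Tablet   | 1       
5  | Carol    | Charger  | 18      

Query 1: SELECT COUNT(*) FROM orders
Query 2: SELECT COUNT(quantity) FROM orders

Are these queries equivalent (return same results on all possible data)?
No, not equivalent

Query 1 returns: [(5,)]
Query 2 returns: [(4,)]

Reason: COUNT(*) includes NULLs, COUNT(column) excludes them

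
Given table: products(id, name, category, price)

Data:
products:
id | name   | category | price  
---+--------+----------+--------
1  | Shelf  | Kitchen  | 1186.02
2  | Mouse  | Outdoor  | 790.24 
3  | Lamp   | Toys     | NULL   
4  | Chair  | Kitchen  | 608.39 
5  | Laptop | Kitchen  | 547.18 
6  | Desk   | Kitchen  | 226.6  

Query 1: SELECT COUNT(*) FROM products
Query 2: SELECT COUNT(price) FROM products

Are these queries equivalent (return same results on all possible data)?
No, not equivalent

Query 1 returns: [(6,)]
Query 2 returns: [(5,)]

Reason: COUNT(*) includes NULLs, COUNT(column) excludes them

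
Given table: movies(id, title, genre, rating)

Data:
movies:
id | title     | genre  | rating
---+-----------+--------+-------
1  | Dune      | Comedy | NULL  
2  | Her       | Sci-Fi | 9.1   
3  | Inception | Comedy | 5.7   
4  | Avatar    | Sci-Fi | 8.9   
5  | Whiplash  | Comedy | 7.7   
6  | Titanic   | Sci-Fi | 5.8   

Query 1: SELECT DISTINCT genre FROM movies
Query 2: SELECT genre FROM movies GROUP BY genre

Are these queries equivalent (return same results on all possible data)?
Yes, equivalent

Both queries return: [('Comedy',), ('Sci-Fi',)]

Reason: Both get unique genres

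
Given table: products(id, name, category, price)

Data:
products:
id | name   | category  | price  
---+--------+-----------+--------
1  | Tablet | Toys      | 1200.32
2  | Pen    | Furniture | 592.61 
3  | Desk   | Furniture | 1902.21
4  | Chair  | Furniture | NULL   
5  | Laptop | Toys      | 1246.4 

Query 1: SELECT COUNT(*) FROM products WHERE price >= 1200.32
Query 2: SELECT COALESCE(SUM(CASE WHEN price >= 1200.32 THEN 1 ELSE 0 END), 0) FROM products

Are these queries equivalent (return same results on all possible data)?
Yes, equivalent

Both queries return: [(3,)]

Reason: COUNT with WHERE vs conditional SUM (COALESCE handles empty-table NULL)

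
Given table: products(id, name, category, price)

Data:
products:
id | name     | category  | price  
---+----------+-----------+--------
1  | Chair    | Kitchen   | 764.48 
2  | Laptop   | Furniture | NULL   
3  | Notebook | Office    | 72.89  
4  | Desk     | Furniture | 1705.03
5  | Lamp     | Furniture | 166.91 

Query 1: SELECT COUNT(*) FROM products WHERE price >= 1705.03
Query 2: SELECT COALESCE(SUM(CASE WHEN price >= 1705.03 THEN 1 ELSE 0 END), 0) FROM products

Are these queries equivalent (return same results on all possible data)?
Yes, equivalent

Both queries return: [(1,)]

Reason: COUNT with WHERE vs conditional SUM (COALESCE handles empty-table NULL)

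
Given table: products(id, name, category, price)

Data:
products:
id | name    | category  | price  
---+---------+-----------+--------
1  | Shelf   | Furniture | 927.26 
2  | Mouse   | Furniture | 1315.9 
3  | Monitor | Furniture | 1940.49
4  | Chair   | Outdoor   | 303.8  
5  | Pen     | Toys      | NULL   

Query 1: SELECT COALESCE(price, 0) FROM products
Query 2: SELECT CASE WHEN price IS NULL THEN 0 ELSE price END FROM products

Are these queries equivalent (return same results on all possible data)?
Yes, equivalent

Both queries return: [(0,), (303.8,), (927.26,), (1315.9,), (1940.49,)]

Reason: COALESCE vs CASE for NULL handling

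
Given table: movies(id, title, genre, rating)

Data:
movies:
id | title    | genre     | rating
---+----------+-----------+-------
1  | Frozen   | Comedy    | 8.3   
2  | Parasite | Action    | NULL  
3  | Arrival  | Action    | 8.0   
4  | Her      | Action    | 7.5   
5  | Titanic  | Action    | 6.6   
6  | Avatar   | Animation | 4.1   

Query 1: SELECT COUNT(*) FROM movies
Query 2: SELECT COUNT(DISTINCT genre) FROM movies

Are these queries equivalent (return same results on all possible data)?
No, not equivalent

Query 1 returns: [(6,)]
Query 2 returns: [(3,)]

Reason: COUNT(*) counts rows, COUNT(DISTINCT genre) counts unique genres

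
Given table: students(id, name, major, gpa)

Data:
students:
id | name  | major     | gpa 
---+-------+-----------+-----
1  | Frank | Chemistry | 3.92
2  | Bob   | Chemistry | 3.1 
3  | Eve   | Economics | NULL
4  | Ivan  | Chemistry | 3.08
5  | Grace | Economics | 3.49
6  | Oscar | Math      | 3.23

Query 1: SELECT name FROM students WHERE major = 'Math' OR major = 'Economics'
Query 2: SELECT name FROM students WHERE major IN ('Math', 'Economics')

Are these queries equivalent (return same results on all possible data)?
Yes, equivalent

Both queries return: [('Eve',), ('Grace',), ('Oscar',)]

Reason: OR vs IN are equivalent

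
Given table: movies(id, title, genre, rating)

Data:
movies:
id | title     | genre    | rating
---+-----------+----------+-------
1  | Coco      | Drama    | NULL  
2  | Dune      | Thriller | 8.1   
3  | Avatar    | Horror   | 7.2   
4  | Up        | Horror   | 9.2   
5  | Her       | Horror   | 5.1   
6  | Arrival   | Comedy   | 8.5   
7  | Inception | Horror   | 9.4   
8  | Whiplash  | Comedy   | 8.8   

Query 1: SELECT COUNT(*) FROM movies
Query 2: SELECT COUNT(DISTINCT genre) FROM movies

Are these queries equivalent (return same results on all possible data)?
No, not equivalent

Query 1 returns: [(8,)]
Query 2 returns: [(4,)]

Reason: COUNT(*) counts rows, COUNT(DISTINCT genre) counts unique genres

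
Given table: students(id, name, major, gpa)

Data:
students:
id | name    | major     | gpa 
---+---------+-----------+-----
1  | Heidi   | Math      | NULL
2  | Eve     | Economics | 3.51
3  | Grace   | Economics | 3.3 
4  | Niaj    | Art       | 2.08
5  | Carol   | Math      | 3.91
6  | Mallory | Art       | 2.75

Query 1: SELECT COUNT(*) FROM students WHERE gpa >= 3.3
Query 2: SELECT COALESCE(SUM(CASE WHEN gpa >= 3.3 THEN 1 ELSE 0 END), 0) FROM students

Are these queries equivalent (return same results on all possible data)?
Yes, equivalent

Both queries return: [(3,)]

Reason: COUNT with WHERE vs conditional SUM (COALESCE handles empty-table NULL)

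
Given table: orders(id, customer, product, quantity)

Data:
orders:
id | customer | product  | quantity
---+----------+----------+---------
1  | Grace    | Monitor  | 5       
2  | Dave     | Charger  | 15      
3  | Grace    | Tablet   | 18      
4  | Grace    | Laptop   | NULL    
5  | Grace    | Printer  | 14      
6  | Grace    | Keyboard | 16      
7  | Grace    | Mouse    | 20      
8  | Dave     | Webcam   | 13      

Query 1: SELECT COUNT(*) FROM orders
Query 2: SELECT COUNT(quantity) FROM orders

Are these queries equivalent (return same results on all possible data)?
No, not equivalent

Query 1 returns: [(8,)]
Query 2 returns: [(7,)]

Reason: COUNT(*) includes NULLs, COUNT(column) excludes them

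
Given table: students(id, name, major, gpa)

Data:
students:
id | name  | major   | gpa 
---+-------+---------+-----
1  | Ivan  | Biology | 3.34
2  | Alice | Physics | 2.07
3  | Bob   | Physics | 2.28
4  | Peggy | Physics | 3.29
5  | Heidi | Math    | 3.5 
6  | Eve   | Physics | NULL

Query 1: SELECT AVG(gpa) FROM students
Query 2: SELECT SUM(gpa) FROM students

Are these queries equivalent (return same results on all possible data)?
No, not equivalent

Query 1 returns: [(2.896,)]
Query 2 returns: [(14.48,)]

Reason: AVG vs SUM give different aggregate values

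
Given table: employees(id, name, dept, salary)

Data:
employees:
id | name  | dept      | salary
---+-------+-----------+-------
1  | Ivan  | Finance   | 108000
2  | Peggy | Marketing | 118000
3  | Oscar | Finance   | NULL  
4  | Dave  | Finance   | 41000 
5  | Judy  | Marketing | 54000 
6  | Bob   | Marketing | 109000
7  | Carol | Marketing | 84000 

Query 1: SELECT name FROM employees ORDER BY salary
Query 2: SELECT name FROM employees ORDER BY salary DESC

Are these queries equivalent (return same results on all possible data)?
No, not equivalent

Query 1 returns: [('Oscar',), ('Dave',), ('Judy',), ('Carol',), ('Ivan',), ('Bob',), ('Peggy',)]
Query 2 returns: [('Peggy',), ('Bob',), ('Ivan',), ('Carol',), ('Judy',), ('Dave',), ('Oscar',)]

Reason: ASC vs DESC gives opposite ordering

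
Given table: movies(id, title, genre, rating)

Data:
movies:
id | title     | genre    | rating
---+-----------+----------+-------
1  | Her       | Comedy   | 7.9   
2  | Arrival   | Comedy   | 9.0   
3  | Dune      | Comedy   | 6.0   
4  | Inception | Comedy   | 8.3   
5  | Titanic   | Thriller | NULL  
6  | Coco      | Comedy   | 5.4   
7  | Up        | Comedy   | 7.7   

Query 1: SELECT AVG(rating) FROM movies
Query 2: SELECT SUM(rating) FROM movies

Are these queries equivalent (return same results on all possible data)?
No, not equivalent

Query 1 returns: [(7.383333333333334,)]
Query 2 returns: [(44.300000000000004,)]

Reason: AVG vs SUM give different aggregate values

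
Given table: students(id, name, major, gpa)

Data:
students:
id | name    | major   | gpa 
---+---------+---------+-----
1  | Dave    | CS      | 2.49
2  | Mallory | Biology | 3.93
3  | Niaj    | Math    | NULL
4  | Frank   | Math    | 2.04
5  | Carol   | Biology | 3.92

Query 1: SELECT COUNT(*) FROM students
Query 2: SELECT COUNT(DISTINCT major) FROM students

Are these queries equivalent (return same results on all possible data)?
No, not equivalent

Query 1 returns: [(5,)]
Query 2 returns: [(3,)]

Reason: COUNT(*) counts rows, COUNT(DISTINCT major) counts unique majors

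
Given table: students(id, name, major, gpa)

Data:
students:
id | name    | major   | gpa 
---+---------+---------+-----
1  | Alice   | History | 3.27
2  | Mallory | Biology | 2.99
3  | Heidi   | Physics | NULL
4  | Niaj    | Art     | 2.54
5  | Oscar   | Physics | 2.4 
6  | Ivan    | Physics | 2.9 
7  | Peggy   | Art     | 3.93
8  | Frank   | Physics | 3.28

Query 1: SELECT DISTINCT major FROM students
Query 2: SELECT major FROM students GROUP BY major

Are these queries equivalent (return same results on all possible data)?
Yes, equivalent

Both queries return: [('Art',), ('Biology',), ('History',), ('Physics',)]

Reason: Both get unique majors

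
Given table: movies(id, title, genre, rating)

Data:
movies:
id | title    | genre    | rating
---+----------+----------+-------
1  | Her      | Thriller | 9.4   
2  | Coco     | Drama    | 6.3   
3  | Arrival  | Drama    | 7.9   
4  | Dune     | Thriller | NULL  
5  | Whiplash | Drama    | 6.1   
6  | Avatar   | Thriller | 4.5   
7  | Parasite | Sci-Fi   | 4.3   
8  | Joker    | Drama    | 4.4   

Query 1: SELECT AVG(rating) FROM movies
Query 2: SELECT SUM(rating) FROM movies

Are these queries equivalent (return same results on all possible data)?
No, not equivalent

Query 1 returns: [(6.128571428571428,)]
Query 2 returns: [(42.9,)]

Reason: AVG vs SUM give different aggregate values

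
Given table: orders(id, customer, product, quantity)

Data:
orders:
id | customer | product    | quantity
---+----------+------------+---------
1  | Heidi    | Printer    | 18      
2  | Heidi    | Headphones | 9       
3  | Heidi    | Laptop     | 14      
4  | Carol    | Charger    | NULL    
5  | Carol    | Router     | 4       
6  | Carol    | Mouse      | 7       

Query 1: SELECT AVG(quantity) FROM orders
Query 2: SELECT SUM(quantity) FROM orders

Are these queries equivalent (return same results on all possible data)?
No, not equivalent

Query 1 returns: [(10.4,)]
Query 2 returns: [(52,)]

Reason: AVG vs SUM give different aggregate values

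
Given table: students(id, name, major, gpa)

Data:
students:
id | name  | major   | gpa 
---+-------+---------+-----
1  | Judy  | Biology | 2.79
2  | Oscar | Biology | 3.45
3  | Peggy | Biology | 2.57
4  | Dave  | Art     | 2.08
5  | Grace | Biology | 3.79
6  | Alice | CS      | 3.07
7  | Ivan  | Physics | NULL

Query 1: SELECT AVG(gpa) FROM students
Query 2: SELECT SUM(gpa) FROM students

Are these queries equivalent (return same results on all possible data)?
No, not equivalent

Query 1 returns: [(2.9583333333333335,)]
Query 2 returns: [(17.75,)]

Reason: AVG vs SUM give different aggregate values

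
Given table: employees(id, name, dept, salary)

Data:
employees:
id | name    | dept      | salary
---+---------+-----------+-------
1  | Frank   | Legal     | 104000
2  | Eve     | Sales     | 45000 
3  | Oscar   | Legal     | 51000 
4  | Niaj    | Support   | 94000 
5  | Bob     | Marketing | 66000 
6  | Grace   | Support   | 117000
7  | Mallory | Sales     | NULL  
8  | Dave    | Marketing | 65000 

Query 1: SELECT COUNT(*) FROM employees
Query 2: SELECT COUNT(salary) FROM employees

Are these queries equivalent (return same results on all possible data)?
No, not equivalent

Query 1 returns: [(8,)]
Query 2 returns: [(7,)]

Reason: COUNT(*) includes NULLs, COUNT(column) excludes them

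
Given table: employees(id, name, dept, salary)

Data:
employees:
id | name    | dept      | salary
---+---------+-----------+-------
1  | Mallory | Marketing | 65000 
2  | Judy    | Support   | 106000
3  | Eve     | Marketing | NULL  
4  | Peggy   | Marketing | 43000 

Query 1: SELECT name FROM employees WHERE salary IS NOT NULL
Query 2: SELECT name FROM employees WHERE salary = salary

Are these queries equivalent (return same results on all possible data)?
Yes, equivalent

Both queries return: [('Judy',), ('Mallory',), ('Peggy',)]

Reason: IS NOT NULL vs self-equality (both exclude NULLs)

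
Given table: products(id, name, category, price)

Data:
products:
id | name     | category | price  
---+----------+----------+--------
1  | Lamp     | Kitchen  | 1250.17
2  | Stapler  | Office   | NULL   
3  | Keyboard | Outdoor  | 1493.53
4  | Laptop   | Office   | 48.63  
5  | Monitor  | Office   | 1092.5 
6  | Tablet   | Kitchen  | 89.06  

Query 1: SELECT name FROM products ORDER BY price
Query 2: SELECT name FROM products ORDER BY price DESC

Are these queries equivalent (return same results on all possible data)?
No, not equivalent

Query 1 returns: [('Stapler',), ('Laptop',), ('Tablet',), ('Monitor',), ('Lamp',), ('Keyboard',)]
Query 2 returns: [('Keyboard',), ('Lamp',), ('Monitor',), ('Tablet',), ('Laptop',), ('Stapler',)]

Reason: ASC vs DESC gives opposite ordering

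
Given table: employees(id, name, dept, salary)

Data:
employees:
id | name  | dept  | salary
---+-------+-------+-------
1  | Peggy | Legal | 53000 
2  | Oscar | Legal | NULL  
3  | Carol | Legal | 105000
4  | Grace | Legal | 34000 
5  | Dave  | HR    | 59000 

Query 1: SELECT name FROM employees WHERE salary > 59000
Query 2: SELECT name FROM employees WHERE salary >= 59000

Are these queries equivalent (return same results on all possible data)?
No, not equivalent

Query 1 returns: [('Carol',)]
Query 2 returns: [('Carol',), ('Dave',)]

Reason: > vs >= gives different results when salary = 59000 exists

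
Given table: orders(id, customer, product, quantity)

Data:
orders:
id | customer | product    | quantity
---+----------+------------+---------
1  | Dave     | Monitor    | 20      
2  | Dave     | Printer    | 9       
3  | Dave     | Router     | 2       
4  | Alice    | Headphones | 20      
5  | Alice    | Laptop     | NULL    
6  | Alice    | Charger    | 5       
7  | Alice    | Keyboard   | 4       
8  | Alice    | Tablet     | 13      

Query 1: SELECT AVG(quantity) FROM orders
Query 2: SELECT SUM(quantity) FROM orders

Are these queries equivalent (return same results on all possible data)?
No, not equivalent

Query 1 returns: [(10.428571428571429,)]
Query 2 returns: [(73,)]

Reason: AVG vs SUM give different aggregate values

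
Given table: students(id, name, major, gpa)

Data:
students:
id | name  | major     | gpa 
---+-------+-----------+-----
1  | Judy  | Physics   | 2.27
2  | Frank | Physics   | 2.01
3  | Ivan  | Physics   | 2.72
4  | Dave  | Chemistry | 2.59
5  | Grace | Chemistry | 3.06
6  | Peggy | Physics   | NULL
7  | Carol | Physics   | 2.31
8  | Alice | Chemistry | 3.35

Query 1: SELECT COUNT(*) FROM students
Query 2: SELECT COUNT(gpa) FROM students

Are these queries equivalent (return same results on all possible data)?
No, not equivalent

Query 1 returns: [(8,)]
Query 2 returns: [(7,)]

Reason: COUNT(*) includes NULLs, COUNT(column) excludes them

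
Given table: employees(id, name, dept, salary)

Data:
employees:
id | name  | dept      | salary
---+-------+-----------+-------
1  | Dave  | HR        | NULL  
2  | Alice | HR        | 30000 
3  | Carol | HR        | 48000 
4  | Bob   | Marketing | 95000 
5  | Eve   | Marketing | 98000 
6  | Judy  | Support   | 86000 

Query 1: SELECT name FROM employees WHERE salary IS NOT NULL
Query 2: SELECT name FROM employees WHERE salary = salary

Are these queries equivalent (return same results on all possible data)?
Yes, equivalent

Both queries return: [('Alice',), ('Bob',), ('Carol',), ('Eve',), ('Judy',)]

Reason: IS NOT NULL vs self-equality (both exclude NULLs)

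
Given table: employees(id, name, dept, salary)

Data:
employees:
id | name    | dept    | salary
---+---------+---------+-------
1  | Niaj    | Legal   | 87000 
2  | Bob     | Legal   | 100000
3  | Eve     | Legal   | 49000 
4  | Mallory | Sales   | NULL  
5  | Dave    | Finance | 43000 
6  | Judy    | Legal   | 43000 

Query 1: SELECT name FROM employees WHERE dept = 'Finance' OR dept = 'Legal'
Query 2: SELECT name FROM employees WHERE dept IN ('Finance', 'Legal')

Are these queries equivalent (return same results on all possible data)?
Yes, equivalent

Both queries return: [('Bob',), ('Dave',), ('Eve',), ('Judy',), ('Niaj',)]

Reason: OR vs IN are equivalent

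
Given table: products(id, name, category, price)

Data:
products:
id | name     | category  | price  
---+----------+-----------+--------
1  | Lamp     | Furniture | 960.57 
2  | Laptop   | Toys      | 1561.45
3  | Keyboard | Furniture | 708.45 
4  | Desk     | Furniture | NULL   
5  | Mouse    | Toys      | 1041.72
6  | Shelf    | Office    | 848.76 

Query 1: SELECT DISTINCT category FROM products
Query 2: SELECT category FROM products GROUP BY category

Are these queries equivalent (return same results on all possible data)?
Yes, equivalent

Both queries return: [('Furniture',), ('Office',), ('Toys',)]

Reason: Both get unique categorys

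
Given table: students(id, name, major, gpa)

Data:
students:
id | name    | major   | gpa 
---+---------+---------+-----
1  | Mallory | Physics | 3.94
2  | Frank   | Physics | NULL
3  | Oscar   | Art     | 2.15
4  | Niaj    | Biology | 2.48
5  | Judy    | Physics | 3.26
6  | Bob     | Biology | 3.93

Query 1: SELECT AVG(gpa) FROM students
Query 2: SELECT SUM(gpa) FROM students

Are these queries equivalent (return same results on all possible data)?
No, not equivalent

Query 1 returns: [(3.152,)]
Query 2 returns: [(15.76,)]

Reason: AVG vs SUM give different aggregate values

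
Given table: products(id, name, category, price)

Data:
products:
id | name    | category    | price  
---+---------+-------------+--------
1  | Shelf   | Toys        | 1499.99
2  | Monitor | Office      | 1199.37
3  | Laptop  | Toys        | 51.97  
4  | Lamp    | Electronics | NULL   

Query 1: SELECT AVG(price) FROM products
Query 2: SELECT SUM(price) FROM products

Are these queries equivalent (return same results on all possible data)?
No, not equivalent

Query 1 returns: [(917.11,)]
Query 2 returns: [(2751.33,)]

Reason: AVG vs SUM give different aggregate values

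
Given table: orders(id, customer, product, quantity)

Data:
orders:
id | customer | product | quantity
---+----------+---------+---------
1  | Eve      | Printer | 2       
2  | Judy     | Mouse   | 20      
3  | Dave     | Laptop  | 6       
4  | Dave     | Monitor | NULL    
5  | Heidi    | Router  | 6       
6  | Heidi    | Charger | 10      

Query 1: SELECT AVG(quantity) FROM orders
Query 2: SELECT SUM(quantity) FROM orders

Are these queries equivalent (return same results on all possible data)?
No, not equivalent

Query 1 returns: [(8.8,)]
Query 2 returns: [(44,)]

Reason: AVG vs SUM give different aggregate values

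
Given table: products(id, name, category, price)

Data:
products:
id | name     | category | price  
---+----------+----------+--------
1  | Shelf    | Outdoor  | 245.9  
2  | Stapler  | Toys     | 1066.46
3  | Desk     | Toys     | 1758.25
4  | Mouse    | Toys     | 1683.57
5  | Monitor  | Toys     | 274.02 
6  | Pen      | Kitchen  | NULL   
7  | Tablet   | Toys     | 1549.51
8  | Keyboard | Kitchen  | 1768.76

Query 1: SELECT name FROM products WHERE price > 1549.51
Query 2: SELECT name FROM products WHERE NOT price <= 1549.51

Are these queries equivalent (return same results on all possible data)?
Yes, equivalent

Both queries return: [('Desk',), ('Keyboard',), ('Mouse',)]

Reason: Both filter price > 1549.51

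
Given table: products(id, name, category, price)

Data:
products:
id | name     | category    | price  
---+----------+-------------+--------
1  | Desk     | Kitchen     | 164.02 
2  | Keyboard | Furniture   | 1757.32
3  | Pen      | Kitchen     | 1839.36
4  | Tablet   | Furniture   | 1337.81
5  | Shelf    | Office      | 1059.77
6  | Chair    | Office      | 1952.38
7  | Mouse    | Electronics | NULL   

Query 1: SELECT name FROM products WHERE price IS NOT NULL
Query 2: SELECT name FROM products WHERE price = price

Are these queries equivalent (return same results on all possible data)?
Yes, equivalent

Both queries return: [('Chair',), ('Desk',), ('Keyboard',), ('Pen',), ('Shelf',), ('Tablet',)]

Reason: IS NOT NULL vs self-equality (both exclude NULLs)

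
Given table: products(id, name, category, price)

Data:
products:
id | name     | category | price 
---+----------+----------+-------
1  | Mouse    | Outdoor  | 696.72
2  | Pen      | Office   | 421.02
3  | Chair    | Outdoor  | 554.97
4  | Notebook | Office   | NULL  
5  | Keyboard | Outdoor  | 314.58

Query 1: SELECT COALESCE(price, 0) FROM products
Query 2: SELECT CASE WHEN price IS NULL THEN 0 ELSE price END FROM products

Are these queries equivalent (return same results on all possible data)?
Yes, equivalent

Both queries return: [(0,), (314.58,), (421.02,), (554.97,), (696.72,)]

Reason: COALESCE vs CASE for NULL handling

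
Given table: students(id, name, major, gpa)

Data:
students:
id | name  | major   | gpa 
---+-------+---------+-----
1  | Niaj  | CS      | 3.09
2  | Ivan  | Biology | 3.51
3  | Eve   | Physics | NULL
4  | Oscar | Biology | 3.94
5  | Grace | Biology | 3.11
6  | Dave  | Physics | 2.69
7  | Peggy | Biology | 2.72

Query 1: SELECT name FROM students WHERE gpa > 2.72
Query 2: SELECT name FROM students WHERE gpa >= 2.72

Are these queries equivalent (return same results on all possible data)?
No, not equivalent

Query 1 returns: [('Niaj',), ('Ivan',), ('Oscar',), ('Grace',)]
Query 2 returns: [('Niaj',), ('Ivan',), ('Oscar',), ('Grace',), ('Peggy',)]

Reason: > vs >= gives different results when gpa = 2.72 exists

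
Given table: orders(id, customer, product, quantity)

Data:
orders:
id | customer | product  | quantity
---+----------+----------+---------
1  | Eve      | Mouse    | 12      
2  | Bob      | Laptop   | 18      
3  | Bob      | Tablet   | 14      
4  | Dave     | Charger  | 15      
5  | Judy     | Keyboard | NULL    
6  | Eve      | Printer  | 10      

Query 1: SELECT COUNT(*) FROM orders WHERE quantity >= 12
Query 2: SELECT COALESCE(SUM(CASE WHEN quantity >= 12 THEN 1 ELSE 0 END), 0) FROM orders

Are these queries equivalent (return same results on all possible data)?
Yes, equivalent

Both queries return: [(4,)]

Reason: COUNT with WHERE vs conditional SUM (COALESCE handles empty-table NULL)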